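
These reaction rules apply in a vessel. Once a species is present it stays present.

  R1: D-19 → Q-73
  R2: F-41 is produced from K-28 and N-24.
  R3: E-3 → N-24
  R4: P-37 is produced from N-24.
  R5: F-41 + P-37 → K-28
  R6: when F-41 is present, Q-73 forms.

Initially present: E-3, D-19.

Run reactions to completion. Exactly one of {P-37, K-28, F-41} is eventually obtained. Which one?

P-37

E-3 present → N-24 forms (R3).
N-24 present → P-37 forms (R4).
K-28 would need F-41 and P-37 (R5), but F-41 never forms. F-41 would need K-28 and N-24 (R2), but K-28 never forms.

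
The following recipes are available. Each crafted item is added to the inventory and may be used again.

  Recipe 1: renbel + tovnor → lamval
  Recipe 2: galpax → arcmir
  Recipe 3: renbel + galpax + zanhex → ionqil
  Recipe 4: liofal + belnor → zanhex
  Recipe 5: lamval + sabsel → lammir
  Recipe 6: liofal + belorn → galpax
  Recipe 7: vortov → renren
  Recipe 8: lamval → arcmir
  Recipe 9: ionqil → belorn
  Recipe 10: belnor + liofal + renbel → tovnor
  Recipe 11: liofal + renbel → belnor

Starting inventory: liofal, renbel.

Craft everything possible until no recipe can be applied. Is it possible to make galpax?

No

galpax would need liofal and belorn (Recipe 6), but belorn is never obtained.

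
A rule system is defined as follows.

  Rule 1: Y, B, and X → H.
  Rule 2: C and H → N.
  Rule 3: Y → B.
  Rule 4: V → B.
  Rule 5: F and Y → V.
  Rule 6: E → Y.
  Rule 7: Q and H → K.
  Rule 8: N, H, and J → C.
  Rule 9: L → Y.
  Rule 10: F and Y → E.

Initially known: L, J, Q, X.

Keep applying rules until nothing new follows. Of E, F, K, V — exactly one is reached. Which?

K

L holds, so Y follows (Rule 9).
Y holds, so B follows (Rule 3).
From Y, B, and X, Rule 1 gives H.
From Q and H, Rule 7 gives K.
E would need F and Y (Rule 10), but F is never established. V would need F and Y (Rule 5), but F is never established. No rule produces F, and it is not given.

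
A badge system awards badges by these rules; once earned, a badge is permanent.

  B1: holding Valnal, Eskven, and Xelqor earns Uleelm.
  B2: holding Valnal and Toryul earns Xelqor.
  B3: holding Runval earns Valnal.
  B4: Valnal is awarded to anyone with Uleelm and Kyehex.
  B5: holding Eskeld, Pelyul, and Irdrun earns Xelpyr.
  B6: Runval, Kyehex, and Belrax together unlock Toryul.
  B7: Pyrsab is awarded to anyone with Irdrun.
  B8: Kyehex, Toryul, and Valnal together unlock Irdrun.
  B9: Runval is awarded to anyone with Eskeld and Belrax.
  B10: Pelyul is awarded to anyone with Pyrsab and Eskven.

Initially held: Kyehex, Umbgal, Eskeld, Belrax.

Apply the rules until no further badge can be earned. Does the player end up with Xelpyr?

No

Xelpyr would need Eskeld, Pelyul, and Irdrun (B5), but Pelyul is never earned.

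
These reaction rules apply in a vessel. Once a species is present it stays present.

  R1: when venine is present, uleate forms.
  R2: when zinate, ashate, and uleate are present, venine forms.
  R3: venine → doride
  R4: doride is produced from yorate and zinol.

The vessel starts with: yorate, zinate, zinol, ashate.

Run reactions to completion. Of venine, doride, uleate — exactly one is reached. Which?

yorate and zinol present → doride forms (R4).
venine would need zinate, ashate, and uleate (R2), but uleate never forms. uleate would need venine (R1), but venine never forms.

doride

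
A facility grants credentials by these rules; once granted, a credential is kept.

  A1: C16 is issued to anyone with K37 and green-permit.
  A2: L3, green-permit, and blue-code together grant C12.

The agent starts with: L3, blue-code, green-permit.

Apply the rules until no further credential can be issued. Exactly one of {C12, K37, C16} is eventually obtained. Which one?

Holding L3, green-permit, and blue-code grants C12 (A2).
C16 would need K37 and green-permit (A1), but K37 is never granted. No rule produces K37, and it is not given.

C12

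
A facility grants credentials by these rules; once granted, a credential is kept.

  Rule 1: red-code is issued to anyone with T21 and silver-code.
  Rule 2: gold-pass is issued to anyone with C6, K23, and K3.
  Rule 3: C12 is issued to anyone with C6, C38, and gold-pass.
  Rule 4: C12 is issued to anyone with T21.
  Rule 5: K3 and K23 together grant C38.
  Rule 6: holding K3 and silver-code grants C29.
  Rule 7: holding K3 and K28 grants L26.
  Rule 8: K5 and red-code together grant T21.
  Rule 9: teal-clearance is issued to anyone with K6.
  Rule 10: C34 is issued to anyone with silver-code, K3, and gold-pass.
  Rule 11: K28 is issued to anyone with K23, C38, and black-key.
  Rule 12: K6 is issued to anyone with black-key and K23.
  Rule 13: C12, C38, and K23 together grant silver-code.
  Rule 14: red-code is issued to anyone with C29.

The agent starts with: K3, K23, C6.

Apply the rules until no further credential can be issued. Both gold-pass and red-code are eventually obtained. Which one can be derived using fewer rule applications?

gold-pass

gold-pass: Holding C6, K23, and K3 grants gold-pass (Rule 2). [1 rule application]
red-code: Holding C6, K23, and K3 grants gold-pass (Rule 2). Holding K3 and K23 grants C38 (Rule 5). Holding C6, C38, and gold-pass grants C12 (Rule 3). Holding C12, C38, and K23 grants silver-code (Rule 13). Holding K3 and silver-code grants C29 (Rule 6). Holding C29 grants red-code (Rule 14). [6 rule applications]
gold-pass needs fewer.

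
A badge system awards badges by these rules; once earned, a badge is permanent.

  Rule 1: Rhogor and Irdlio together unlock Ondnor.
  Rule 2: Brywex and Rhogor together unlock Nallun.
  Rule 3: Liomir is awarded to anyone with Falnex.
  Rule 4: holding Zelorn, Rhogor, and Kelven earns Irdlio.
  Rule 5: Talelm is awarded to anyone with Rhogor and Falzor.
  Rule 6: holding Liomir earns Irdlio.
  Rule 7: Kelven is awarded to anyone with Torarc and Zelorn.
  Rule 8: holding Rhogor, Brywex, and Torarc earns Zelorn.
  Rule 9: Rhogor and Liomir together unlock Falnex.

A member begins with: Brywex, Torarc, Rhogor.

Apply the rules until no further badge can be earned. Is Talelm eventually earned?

No

Talelm would need Rhogor and Falzor (Rule 5), but Falzor is never earned.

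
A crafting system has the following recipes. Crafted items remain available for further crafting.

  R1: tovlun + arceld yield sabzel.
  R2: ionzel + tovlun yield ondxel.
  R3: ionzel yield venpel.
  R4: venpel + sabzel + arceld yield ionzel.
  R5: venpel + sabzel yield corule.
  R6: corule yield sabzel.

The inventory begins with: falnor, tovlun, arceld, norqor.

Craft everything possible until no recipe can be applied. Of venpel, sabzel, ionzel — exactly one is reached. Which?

tovlun + arceld → sabzel (R1).
venpel would need ionzel (R3), but ionzel is never obtained. ionzel would need venpel, sabzel, and arceld (R4), but venpel is never obtained.

sabzel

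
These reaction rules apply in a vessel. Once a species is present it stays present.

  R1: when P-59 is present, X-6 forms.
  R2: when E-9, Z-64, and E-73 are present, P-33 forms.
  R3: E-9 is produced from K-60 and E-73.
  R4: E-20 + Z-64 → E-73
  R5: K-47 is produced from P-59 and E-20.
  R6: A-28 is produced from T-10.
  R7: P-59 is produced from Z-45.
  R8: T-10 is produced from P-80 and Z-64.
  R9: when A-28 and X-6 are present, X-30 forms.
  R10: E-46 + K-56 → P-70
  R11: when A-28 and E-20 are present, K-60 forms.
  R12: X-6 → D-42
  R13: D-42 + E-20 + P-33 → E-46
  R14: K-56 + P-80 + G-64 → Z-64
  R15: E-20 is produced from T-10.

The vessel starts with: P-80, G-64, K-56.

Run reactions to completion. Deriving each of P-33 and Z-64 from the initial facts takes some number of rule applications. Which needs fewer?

Z-64: K-56, P-80, and G-64 present → Z-64 forms (R14). [1 rule application]
P-33: K-56, P-80, and G-64 present → Z-64 forms (R14). P-80 and Z-64 present → T-10 forms (R8). T-10 present → A-28 forms (R6). T-10 present → E-20 forms (R15). E-20 and Z-64 present → E-73 forms (R4). A-28 and E-20 present → K-60 forms (R11). K-60 and E-73 present → E-9 forms (R3). E-9, Z-64, and E-73 present → P-33 forms (R2). [8 rule applications]
Z-64 needs fewer.

Z-64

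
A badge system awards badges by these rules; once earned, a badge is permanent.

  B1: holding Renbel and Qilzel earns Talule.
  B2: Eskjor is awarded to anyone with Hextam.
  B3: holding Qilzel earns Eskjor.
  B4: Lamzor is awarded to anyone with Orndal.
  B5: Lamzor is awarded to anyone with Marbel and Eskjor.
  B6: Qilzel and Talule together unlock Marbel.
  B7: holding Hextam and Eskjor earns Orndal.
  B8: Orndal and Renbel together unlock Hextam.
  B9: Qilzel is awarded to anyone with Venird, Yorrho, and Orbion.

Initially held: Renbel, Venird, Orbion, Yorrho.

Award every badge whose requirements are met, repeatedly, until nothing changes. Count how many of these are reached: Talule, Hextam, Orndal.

With Venird, Yorrho, and Orbion, Qilzel is earned (B9).
With Renbel and Qilzel, Talule is earned (B1).
Talule: reached.
Hextam would need Orndal and Renbel (B8), but Orndal is never earned.
Orndal would need Hextam and Eskjor (B7), but Hextam is never earned.
Reached: Talule — 1 of the 3.

1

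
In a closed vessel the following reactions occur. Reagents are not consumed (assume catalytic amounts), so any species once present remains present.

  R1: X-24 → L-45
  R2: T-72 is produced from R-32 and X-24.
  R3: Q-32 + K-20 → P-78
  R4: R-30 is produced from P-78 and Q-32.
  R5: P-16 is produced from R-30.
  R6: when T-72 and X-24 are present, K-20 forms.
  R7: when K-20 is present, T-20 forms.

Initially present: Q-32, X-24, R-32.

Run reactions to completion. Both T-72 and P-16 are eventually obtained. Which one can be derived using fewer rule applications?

T-72

T-72: R-32 and X-24 present → T-72 forms (R2). [1 rule application]
P-16: R-32 and X-24 present → T-72 forms (R2). T-72 and X-24 present → K-20 forms (R6). Q-32 and K-20 present → P-78 forms (R3). P-78 and Q-32 present → R-30 forms (R4). R-30 present → P-16 forms (R5). [5 rule applications]
T-72 needs fewer.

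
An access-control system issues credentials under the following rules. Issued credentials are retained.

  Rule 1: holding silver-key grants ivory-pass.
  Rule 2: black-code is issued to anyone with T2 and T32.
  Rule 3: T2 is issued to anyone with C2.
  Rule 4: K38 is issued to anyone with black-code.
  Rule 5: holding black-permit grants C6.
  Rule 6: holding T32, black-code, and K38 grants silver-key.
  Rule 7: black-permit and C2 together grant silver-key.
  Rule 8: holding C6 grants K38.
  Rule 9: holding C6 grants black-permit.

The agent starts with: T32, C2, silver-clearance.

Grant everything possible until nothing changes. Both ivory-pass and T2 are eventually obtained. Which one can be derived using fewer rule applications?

T2: Holding C2 grants T2 (Rule 3). [1 rule application]
ivory-pass: Holding C2 grants T2 (Rule 3). Holding T2 and T32 grants black-code (Rule 2). Holding black-code grants K38 (Rule 4). Holding T32, black-code, and K38 grants silver-key (Rule 6). Holding silver-key grants ivory-pass (Rule 1). [5 rule applications]
T2 needs fewer.

T2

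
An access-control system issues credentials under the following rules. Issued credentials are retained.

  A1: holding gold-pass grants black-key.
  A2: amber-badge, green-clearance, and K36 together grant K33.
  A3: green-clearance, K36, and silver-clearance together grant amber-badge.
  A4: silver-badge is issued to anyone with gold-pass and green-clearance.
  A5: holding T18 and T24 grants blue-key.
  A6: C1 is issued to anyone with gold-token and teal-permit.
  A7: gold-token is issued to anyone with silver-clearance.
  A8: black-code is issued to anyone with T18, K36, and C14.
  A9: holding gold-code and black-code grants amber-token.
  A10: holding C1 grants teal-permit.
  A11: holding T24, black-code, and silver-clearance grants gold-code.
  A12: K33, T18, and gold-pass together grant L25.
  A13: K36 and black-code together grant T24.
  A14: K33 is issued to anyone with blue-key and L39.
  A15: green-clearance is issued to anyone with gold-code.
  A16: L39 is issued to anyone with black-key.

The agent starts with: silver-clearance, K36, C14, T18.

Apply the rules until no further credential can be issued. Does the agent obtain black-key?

black-key would need gold-pass (A1), but gold-pass is never granted.

No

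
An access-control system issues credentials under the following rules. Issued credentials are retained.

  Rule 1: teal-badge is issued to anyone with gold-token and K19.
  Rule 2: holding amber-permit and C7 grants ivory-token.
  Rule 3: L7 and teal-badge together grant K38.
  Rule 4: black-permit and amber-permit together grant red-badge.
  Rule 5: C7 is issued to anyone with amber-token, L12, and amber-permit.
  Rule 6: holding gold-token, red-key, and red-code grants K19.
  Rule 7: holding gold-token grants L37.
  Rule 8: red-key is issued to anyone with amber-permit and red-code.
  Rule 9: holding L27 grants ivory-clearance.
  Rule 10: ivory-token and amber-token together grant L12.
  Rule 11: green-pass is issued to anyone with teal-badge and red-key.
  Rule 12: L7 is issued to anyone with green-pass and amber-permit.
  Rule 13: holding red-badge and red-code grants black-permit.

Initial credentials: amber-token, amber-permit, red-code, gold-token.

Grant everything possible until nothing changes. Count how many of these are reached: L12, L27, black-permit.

L12 would need ivory-token and amber-token (Rule 10), but ivory-token is never granted.
No rule produces L27, and it is not given.
black-permit would need red-badge and red-code (Rule 13), but red-badge is never granted.
None of the 3 are reached.

0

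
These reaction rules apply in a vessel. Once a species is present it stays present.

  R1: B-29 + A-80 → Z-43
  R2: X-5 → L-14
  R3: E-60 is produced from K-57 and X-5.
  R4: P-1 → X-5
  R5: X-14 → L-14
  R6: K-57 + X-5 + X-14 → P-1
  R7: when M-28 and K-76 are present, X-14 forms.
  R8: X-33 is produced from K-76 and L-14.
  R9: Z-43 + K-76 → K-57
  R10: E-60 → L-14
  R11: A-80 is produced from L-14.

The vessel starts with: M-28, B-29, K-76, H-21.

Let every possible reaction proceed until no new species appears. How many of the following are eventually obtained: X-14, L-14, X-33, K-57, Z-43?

M-28 and K-76 present → X-14 forms (R7).
X-14 present → L-14 forms (R5).
K-76 and L-14 present → X-33 forms (R8).
L-14 present → A-80 forms (R11).
B-29 and A-80 present → Z-43 forms (R1).
Z-43 and K-76 present → K-57 forms (R9).
X-14: reached.
L-14: reached.
X-33: reached.
K-57: reached.
Z-43: reached.
All 5 are reached.

5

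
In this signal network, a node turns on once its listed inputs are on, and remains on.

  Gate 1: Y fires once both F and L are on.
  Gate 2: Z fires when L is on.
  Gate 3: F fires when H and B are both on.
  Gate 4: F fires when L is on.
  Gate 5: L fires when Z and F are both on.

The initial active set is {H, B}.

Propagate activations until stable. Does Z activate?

No

Z would need L (Gate 2), but L never turns on.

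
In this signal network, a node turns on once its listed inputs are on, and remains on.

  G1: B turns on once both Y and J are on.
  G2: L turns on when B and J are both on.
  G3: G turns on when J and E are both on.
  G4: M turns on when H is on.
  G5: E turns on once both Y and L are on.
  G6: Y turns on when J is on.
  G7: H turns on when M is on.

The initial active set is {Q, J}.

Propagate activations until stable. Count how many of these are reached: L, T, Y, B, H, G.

4

G6: J on → Y on.
G1: Y and J on → B on.
G2: B and J on → L on.
Y and L are on, so E turns on (G5).
J and E are on, so G turns on (G3).
L: reached.
No rule produces T, and it is not given.
Y: reached.
B: reached.
H would need M (G7), but M never turns on.
G: reached.
Reached: L, Y, B, and G — 4 of the 6.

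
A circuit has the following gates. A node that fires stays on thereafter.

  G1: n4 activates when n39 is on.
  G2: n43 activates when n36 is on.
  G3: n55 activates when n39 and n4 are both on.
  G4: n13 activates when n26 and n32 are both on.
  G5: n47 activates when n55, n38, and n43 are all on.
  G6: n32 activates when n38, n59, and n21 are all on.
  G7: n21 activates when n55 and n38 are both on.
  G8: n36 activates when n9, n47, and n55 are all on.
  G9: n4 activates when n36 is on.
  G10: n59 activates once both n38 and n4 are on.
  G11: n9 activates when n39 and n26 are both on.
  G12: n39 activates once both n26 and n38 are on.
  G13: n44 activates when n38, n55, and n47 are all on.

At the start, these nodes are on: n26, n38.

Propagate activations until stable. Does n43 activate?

n43 would need n36 (G2), but n36 never turns on.

No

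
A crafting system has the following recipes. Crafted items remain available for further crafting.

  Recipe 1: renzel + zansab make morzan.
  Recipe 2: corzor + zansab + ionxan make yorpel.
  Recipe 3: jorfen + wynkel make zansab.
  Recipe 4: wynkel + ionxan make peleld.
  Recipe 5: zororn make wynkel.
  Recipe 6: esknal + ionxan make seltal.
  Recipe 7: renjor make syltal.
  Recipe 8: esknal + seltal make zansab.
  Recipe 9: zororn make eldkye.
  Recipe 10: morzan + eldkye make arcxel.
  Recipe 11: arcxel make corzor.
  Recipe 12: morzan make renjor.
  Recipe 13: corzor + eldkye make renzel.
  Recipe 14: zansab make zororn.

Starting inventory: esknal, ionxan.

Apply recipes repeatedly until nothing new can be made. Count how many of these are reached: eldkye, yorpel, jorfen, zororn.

Using Recipe 6, esknal and ionxan make seltal.
esknal + seltal → zansab (Recipe 8).
zansab → zororn (Recipe 14).
zororn → eldkye (Recipe 9).
eldkye: reached.
yorpel would need corzor, zansab, and ionxan (Recipe 2), but corzor is never obtained.
No rule produces jorfen, and it is not given.
zororn: reached.
Reached: eldkye and zororn — 2 of the 4.

2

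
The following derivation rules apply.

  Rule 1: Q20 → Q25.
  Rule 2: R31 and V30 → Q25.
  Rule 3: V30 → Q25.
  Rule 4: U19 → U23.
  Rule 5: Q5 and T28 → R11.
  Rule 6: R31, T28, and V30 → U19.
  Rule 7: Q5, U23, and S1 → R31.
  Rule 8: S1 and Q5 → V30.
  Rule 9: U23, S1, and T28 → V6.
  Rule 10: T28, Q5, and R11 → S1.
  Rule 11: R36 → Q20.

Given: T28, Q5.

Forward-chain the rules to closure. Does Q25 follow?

From Q5 and T28, Rule 5 gives R11.
T28, Q5, and R11 hold, so S1 follows (Rule 10).
From S1 and Q5, Rule 8 gives V30.
From V30, Rule 3 gives Q25.

Yes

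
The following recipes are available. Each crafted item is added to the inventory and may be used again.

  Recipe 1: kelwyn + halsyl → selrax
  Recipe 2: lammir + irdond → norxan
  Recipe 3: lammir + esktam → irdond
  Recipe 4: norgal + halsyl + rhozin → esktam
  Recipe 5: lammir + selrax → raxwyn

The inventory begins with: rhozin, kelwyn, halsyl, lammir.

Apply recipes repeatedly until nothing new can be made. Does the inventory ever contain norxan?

norxan would need lammir and irdond (Recipe 2), but irdond is never obtained.

No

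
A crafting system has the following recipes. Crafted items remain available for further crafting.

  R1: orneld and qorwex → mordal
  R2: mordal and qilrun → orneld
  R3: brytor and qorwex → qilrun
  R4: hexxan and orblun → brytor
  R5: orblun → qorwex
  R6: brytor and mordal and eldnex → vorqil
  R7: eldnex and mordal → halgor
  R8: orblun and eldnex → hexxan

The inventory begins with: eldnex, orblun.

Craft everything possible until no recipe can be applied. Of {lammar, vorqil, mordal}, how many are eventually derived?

No rule produces lammar, and it is not given.
vorqil would need brytor, mordal, and eldnex (R6), but mordal is never obtained.
mordal would need orneld and qorwex (R1), but orneld is never obtained.
None of the 3 are reached.

0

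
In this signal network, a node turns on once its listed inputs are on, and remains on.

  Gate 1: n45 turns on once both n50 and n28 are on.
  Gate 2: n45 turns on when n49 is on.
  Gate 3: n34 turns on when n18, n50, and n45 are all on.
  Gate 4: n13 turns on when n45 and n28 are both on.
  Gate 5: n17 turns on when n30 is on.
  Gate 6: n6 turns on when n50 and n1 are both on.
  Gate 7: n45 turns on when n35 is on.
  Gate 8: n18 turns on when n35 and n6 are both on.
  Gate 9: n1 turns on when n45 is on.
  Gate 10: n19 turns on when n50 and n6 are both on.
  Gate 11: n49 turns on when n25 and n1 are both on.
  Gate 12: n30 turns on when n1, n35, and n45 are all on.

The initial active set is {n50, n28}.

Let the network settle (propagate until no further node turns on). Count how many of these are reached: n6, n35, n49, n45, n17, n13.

3

Gate 1: n50 and n28 on → n45 on.
Gate 4: n45 and n28 on → n13 on.
Gate 9: n45 on → n1 on.
Gate 6: n50 and n1 on → n6 on.
n6: reached.
No rule produces n35, and it is not given.
n49 would need n25 and n1 (Gate 11), but n25 never turns on.
n45: reached.
n17 would need n30 (Gate 5), but n30 never turns on.
n13: reached.
Reached: n6, n45, and n13 — 3 of the 6.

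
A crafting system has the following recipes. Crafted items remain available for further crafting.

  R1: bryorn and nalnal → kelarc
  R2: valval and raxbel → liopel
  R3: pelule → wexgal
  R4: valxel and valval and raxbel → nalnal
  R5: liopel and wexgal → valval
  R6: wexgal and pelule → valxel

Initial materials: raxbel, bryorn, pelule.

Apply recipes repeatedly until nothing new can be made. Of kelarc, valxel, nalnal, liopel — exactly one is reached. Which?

valxel

pelule → wexgal (R3).
Using R6, wexgal and pelule make valxel.
nalnal would need valxel, valval, and raxbel (R4), but valval is never obtained. liopel would need valval and raxbel (R2), but valval is never obtained. kelarc would need bryorn and nalnal (R1), but nalnal is never obtained.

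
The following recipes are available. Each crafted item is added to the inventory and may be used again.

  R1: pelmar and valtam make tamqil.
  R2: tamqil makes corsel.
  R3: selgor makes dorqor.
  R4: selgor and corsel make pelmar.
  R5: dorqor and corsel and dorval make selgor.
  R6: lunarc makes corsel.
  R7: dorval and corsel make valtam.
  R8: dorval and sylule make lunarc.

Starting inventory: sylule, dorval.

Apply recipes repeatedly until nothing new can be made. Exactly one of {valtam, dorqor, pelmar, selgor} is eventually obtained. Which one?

valtam

dorval and sylule → lunarc (R8).
Using R6, lunarc makes corsel.
dorval and corsel → valtam (R7).
pelmar would need selgor and corsel (R4), but selgor is never obtained. selgor would need dorqor, corsel, and dorval (R5), but dorqor is never obtained. dorqor would need selgor (R3), but selgor is never obtained.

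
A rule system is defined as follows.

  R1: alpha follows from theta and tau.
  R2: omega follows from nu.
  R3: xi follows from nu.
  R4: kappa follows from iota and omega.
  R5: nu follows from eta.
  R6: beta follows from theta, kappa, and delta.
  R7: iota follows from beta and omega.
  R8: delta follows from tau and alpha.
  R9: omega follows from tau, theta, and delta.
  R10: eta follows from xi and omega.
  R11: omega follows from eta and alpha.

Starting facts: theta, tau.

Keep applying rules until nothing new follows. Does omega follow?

theta and tau hold, so alpha follows (R1).
tau and alpha hold, so delta follows (R8).
tau, theta, and delta hold, so omega follows (R9).

Yes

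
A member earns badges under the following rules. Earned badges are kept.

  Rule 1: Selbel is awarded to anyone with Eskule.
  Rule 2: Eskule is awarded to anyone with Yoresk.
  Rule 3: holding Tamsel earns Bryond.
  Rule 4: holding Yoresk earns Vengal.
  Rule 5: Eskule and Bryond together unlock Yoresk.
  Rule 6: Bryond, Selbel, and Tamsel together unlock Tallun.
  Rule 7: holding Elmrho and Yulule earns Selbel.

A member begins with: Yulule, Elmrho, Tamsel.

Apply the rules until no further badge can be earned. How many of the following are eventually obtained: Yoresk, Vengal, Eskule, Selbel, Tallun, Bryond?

With Elmrho and Yulule, Selbel is earned (Rule 7).
With Tamsel, Bryond is earned (Rule 3).
With Bryond, Selbel, and Tamsel, Tallun is earned (Rule 6).
Yoresk would need Eskule and Bryond (Rule 5), but Eskule is never earned.
Vengal would need Yoresk (Rule 4), but Yoresk is never earned.
Eskule would need Yoresk (Rule 2), but Yoresk is never earned.
Selbel: reached.
Tallun: reached.
Bryond: reached.
Reached: Selbel, Tallun, and Bryond — 3 of the 6.

3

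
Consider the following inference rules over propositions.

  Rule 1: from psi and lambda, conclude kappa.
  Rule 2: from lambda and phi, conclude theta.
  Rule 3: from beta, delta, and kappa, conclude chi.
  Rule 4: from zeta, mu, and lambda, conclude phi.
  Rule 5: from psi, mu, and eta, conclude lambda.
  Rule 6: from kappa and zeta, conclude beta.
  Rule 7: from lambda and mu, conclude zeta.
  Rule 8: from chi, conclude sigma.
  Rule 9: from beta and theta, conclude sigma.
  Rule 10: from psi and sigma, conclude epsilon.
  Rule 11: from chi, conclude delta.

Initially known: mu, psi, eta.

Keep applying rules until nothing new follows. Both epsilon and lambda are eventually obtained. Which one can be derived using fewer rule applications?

lambda: psi, mu, and eta hold, so lambda follows (Rule 5). [1 rule application]
epsilon: psi, mu, and eta hold, so lambda follows (Rule 5). lambda and mu hold, so zeta follows (Rule 7). From psi and lambda, Rule 1 gives kappa. From kappa and zeta, Rule 6 gives beta. zeta, mu, and lambda hold, so phi follows (Rule 4). lambda and phi hold, so theta follows (Rule 2). beta and theta hold, so sigma follows (Rule 9). From psi and sigma, Rule 10 gives epsilon. [8 rule applications]
lambda needs fewer.

lambda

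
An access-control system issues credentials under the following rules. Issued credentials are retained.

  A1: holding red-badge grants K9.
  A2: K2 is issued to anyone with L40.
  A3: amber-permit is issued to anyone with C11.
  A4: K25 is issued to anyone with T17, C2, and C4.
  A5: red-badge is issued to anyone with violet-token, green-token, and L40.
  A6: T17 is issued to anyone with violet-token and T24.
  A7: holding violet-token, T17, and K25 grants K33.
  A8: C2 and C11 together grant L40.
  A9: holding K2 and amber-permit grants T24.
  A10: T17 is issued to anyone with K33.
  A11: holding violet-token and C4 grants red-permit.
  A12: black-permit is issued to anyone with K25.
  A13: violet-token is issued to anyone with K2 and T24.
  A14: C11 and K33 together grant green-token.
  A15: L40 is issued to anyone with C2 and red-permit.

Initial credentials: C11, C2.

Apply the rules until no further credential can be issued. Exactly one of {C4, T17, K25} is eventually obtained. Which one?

Holding C11 grants amber-permit (A3).
Holding C2 and C11 grants L40 (A8).
Holding L40 grants K2 (A2).
Holding K2 and amber-permit grants T24 (A9).
Holding K2 and T24 grants violet-token (A13).
Holding violet-token and T24 grants T17 (A6).
K25 would need T17, C2, and C4 (A4), but C4 is never granted. No rule produces C4, and it is not given.

T17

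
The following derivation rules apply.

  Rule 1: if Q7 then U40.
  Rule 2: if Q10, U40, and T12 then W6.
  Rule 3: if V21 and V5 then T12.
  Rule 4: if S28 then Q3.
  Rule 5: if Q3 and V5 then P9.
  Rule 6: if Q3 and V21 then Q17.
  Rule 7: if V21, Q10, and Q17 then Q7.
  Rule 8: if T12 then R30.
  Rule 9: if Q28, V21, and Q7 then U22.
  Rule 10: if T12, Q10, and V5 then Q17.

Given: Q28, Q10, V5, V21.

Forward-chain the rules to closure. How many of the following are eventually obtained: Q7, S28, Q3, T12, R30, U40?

4

From V21 and V5, Rule 3 gives T12.
T12 holds, so R30 follows (Rule 8).
From T12, Q10, and V5, Rule 10 gives Q17.
V21, Q10, and Q17 hold, so Q7 follows (Rule 7).
Q7 holds, so U40 follows (Rule 1).
Q7: reached.
No rule produces S28, and it is not given.
Q3 would need S28 (Rule 4), but S28 is never established.
T12: reached.
R30: reached.
U40: reached.
Reached: Q7, T12, R30, and U40 — 4 of the 6.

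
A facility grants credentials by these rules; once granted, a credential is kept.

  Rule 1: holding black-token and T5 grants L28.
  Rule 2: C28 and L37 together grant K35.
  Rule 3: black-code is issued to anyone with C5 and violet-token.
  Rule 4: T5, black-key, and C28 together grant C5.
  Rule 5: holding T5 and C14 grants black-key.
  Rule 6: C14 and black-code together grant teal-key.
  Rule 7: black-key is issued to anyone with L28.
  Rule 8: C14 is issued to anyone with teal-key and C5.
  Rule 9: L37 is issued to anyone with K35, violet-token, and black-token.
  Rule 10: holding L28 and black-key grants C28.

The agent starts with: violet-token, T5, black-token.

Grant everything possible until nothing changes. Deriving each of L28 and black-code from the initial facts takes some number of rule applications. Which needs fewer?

L28

L28: Holding black-token and T5 grants L28 (Rule 1). [1 rule application]
black-code: Holding black-token and T5 grants L28 (Rule 1). Holding L28 grants black-key (Rule 7). Holding L28 and black-key grants C28 (Rule 10). Holding T5, black-key, and C28 grants C5 (Rule 4). Holding C5 and violet-token grants black-code (Rule 3). [5 rule applications]
L28 needs fewer.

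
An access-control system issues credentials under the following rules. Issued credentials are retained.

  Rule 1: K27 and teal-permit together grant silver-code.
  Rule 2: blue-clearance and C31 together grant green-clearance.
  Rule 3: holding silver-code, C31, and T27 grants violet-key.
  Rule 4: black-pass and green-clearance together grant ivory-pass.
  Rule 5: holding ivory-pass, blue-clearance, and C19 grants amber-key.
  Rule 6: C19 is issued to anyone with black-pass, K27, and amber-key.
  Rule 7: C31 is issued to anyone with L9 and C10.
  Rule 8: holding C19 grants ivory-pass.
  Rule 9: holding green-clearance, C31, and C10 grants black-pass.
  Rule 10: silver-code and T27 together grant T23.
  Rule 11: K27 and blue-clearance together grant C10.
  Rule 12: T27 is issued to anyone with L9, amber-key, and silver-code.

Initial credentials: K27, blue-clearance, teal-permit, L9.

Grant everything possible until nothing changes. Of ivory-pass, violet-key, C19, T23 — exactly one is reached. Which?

ivory-pass

Holding K27 and blue-clearance grants C10 (Rule 11).
Holding L9 and C10 grants C31 (Rule 7).
Holding blue-clearance and C31 grants green-clearance (Rule 2).
Holding green-clearance, C31, and C10 grants black-pass (Rule 9).
Holding black-pass and green-clearance grants ivory-pass (Rule 4).
C19 would need black-pass, K27, and amber-key (Rule 6), but amber-key is never granted. T23 would need silver-code and T27 (Rule 10), but T27 is never granted. violet-key would need silver-code, C31, and T27 (Rule 3), but T27 is never granted.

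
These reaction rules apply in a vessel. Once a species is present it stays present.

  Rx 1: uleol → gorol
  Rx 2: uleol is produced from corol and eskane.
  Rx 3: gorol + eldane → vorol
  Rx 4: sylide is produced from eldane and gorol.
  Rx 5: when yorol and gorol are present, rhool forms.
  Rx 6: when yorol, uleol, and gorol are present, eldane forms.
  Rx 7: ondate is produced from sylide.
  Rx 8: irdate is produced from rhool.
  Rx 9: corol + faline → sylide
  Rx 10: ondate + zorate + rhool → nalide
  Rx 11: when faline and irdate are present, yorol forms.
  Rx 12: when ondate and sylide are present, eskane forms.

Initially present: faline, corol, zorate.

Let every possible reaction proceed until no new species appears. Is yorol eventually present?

No

yorol would need faline and irdate (Rx 11), but irdate never forms.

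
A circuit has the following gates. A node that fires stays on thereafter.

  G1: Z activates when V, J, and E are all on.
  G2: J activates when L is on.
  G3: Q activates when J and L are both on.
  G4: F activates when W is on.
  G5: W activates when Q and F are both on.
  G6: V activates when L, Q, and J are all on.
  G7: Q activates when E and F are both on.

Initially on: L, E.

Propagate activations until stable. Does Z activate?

Yes

L is on, so J activates (G2).
J and L are on, so Q activates (G3).
G6: L, Q, and J on → V on.
V, J, and E are on, so Z activates (G1).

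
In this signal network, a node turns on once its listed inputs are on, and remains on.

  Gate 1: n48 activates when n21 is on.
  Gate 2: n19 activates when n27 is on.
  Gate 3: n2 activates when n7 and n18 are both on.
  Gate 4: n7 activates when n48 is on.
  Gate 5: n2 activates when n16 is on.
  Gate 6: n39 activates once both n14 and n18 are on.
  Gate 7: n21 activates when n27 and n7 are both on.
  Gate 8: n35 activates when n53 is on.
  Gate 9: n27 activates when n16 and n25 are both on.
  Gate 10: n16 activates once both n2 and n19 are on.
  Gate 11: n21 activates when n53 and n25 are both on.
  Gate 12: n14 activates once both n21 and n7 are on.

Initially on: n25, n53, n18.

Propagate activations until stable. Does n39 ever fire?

Yes

n53 and n25 are on, so n21 activates (Gate 11).
Gate 1: n21 on → n48 on.
n48 is on, so n7 activates (Gate 4).
n21 and n7 are on, so n14 activates (Gate 12).
Gate 6: n14 and n18 on → n39 on.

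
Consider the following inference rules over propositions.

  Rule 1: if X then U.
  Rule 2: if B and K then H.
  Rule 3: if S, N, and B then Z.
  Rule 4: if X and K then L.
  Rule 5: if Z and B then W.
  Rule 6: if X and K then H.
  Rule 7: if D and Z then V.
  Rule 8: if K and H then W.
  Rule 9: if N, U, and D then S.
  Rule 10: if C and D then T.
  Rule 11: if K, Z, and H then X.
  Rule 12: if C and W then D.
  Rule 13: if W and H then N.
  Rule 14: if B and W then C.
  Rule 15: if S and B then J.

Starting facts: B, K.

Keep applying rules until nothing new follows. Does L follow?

L would need X and K (Rule 4), but X is never established.

No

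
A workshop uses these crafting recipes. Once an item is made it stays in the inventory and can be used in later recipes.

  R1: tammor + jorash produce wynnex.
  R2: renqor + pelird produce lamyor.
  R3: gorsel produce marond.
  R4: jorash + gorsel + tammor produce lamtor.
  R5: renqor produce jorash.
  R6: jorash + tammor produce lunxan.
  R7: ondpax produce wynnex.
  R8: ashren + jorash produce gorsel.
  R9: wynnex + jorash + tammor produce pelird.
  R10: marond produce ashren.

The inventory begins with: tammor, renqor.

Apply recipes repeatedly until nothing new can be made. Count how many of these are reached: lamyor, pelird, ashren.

2

Using R5, renqor makes jorash.
Using R1, tammor and jorash make wynnex.
wynnex + jorash + tammor → pelird (R9).
Using R2, renqor and pelird make lamyor.
lamyor: reached.
pelird: reached.
ashren would need marond (R10), but marond is never obtained.
Reached: lamyor and pelird — 2 of the 3.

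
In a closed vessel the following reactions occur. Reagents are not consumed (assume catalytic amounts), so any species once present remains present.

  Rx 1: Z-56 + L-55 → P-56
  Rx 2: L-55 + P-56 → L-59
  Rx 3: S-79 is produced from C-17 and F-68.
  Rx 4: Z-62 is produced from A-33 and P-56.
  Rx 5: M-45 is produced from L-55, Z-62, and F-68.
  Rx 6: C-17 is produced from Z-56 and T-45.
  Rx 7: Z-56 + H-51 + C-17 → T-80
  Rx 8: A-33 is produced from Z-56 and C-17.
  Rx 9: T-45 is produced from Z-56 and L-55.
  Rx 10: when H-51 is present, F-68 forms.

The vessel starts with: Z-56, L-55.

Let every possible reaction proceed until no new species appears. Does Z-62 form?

Z-56 and L-55 present → T-45 forms (Rx 9).
Z-56 and L-55 present → P-56 forms (Rx 1).
Z-56 and T-45 present → C-17 forms (Rx 6).
Z-56 and C-17 present → A-33 forms (Rx 8).
A-33 and P-56 present → Z-62 forms (Rx 4).

Yes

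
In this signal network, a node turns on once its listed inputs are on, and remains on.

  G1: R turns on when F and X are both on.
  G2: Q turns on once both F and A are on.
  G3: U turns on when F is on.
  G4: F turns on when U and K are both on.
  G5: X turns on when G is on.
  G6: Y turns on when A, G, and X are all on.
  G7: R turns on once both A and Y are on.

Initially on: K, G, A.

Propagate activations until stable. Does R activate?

G5: G on → X on.
G6: A, G, and X on → Y on.
A and Y are on, so R turns on (G7).

Yes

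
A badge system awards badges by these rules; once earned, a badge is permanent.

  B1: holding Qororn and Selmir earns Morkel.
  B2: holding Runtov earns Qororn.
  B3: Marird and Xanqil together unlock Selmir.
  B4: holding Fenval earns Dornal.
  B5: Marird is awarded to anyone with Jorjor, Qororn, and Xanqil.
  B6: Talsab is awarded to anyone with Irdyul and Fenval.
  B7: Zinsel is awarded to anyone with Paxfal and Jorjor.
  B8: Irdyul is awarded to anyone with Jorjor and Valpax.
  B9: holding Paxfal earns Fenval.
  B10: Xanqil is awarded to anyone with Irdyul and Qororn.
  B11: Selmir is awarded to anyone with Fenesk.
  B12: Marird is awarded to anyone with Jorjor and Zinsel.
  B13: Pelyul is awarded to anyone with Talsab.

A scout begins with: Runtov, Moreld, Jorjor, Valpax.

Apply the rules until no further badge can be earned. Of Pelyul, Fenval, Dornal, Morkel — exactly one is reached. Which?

With Jorjor and Valpax, Irdyul is earned (B8).
With Runtov, Qororn is earned (B2).
With Irdyul and Qororn, Xanqil is earned (B10).
With Jorjor, Qororn, and Xanqil, Marird is earned (B5).
With Marird and Xanqil, Selmir is earned (B3).
With Qororn and Selmir, Morkel is earned (B1).
Dornal would need Fenval (B4), but Fenval is never earned. Fenval would need Paxfal (B9), but Paxfal is never earned. Pelyul would need Talsab (B13), but Talsab is never earned.

Morkel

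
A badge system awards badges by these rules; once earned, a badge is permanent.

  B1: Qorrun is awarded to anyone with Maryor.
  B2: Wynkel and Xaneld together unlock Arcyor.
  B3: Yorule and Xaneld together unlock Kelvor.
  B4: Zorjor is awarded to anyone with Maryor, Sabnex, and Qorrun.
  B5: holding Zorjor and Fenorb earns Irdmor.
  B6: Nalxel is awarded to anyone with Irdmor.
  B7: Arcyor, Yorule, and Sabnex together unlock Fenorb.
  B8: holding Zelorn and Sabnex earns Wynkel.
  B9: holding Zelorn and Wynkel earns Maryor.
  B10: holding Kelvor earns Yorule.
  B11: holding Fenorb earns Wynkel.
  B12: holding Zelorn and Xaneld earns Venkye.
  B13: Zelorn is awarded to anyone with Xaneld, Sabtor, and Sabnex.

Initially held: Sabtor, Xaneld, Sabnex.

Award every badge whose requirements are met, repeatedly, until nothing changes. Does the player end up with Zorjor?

Yes

With Xaneld, Sabtor, and Sabnex, Zelorn is earned (B13).
With Zelorn and Sabnex, Wynkel is earned (B8).
With Zelorn and Wynkel, Maryor is earned (B9).
With Maryor, Qorrun is earned (B1).
With Maryor, Sabnex, and Qorrun, Zorjor is earned (B4).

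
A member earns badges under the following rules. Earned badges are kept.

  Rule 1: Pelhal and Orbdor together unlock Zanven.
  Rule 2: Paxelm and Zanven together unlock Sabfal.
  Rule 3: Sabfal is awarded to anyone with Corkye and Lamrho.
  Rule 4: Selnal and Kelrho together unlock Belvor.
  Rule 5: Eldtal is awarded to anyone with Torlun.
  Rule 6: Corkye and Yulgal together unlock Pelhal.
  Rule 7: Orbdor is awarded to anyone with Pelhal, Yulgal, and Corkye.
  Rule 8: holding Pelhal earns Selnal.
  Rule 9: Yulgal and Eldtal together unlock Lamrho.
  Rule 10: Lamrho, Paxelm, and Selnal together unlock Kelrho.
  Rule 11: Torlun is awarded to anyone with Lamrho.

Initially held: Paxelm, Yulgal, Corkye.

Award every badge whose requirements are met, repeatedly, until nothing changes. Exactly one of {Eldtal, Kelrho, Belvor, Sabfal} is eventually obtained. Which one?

With Corkye and Yulgal, Pelhal is earned (Rule 6).
With Pelhal, Yulgal, and Corkye, Orbdor is earned (Rule 7).
With Pelhal and Orbdor, Zanven is earned (Rule 1).
With Paxelm and Zanven, Sabfal is earned (Rule 2).
Kelrho would need Lamrho, Paxelm, and Selnal (Rule 10), but Lamrho is never earned. Belvor would need Selnal and Kelrho (Rule 4), but Kelrho is never earned. Eldtal would need Torlun (Rule 5), but Torlun is never earned.

Sabfal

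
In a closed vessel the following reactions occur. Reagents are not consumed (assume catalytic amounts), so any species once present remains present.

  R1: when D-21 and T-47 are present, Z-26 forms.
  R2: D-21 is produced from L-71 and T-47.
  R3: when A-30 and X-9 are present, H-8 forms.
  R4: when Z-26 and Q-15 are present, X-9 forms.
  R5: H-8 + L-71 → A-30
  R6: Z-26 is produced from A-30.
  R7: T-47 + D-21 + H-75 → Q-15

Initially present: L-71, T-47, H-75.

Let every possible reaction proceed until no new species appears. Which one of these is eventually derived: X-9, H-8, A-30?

X-9

L-71 and T-47 present → D-21 forms (R2).
D-21 and T-47 present → Z-26 forms (R1).
T-47, D-21, and H-75 present → Q-15 forms (R7).
Z-26 and Q-15 present → X-9 forms (R4).
A-30 would need H-8 and L-71 (R5), but H-8 never forms. H-8 would need A-30 and X-9 (R3), but A-30 never forms.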